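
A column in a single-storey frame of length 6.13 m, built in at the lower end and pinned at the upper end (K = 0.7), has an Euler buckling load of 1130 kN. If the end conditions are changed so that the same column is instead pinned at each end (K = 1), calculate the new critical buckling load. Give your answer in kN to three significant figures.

P_cr ∝ 1/K², so P_cr,new = P_cr,old × (K_old/K_new)² = 1130 × (0.7/1)²
= 1130 × 0.4900 = 554 kN

P_cr ≈ 554 kN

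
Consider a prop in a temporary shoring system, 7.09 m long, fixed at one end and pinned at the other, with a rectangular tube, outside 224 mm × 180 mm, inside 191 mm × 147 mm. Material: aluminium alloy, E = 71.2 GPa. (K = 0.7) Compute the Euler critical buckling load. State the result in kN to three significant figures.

P_cr ≈ 1660 kN

Weak-axis I_min = (h_o·b_o³ − h_i·b_i³)/12 with b_o = 180, b_i = 147.0 mm (shorter outer/inner sides).
I_min = (224×180³ − 191.0×147.0³)/12 = 5.830×10^7 mm⁴
I = 5.830×10^7 mm⁴ = 5.830×10^-5 m⁴
Effective length L_e = K·L = 0.7 × 7.09 = 4.963 m
P_cr = π²EI / L_e² = π² × 71.2×10⁹ × 5.830×10^-5 / 4.963² = 1.663×10^6 N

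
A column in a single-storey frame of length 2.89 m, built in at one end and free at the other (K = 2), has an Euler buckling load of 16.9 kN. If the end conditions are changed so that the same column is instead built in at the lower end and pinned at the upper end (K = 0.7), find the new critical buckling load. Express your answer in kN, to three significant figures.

P_cr ≈ 138 kN

P_cr ∝ 1/K², so P_cr,new = P_cr,old × (K_old/K_new)² = 16.9 × (2/0.7)²
= 16.9 × 8.163 = 138 kN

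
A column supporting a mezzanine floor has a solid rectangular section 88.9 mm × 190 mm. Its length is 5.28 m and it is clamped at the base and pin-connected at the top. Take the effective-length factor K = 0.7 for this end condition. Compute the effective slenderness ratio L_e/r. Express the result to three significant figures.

λ ≈ 144

For a rectangle r_min = b/√12 = 88.9/√12 = 25.66 mm
L_e = K·L = 0.7 × 5.28 m = 3.696 m = 3696.0 mm
λ = L_e / r_min = 3696.0 / 25.66 = 144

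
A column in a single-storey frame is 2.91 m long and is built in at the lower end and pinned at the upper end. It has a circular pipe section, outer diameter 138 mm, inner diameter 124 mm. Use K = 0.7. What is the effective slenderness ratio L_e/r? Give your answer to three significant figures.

λ ≈ 43.9

d_o = 138 mm, d_i = 124 mm
I = π(d_o⁴ − d_i⁴)/64 = π(138⁴ − 124.0⁴)/64 = 6.197×10^6 mm⁴
A = 2.881×10^3 mm²;  r_min = √(I/A) = √(6.197×10^6/2.881×10^3) = 46.38 mm
L_e = K·L = 0.7 × 2.91 m = 2.037 m = 2037.0 mm
λ = L_e / r_min = 2037.0 / 46.38 = 43.9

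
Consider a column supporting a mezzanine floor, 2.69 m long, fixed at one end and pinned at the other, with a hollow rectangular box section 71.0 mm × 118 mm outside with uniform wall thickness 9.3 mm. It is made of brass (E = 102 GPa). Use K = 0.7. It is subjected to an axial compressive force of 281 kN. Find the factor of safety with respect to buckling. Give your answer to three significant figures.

Inner dimensions: h_i = 118 − 2×9.3 = 99.40 mm, b_i = 71.0 − 2×9.3 = 52.40 mm
Weak-axis I_min = (h_o·b_o³ − h_i·b_i³)/12 with b_o = 71.0, b_i = 52.40 mm (shorter outer/inner sides).
I_min = (118×71.0³ − 99.40×52.40³)/12 = 2.328×10^6 mm⁴
I = 2.328×10^6 mm⁴ = 2.328×10^-6 m⁴
Effective length L_e = K·L = 0.7 × 2.69 = 1.883 m
P_cr = π²EI / L_e² = π² × 102×10⁹ × 2.328×10^-6 / 1.883² = 6.609×10^5 N
Factor of safety n = P_cr / P = 660.88 / 281 = 2.35

n ≈ 2.35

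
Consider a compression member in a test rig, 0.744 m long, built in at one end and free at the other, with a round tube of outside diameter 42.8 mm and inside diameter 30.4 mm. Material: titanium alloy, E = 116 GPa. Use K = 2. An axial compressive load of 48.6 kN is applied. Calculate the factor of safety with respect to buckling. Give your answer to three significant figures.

n ≈ 1.31

d_o = 42.8 mm, d_i = 30.4 mm
I = π(d_o⁴ − d_i⁴)/64 = π(42.8⁴ − 30.40⁴)/64 = 1.228×10^5 mm⁴
I = 1.228×10^5 mm⁴ = 1.228×10^-7 m⁴
Effective length L_e = K·L = 2 × 0.744 = 1.488 m
P_cr = π²EI / L_e² = π² × 116×10⁹ × 1.228×10^-7 / 1.488² = 6.349×10^4 N
Factor of safety n = P_cr / P = 63.494 / 48.6 = 1.31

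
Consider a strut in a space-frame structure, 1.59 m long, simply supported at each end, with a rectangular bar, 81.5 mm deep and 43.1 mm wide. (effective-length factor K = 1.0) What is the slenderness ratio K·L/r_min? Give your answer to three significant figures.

λ ≈ 128

For a rectangle r_min = b/√12 = 43.1/√12 = 12.44 mm
L_e = K·L = 1 × 1.59 m = 1.590 m = 1590.0 mm
λ = L_e / r_min = 1590.0 / 12.44 = 128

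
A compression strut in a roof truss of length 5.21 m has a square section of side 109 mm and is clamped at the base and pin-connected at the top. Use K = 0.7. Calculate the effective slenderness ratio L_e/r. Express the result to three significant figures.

For a square r = a/√12 = 109/√12 = 31.47 mm
L_e = K·L = 0.7 × 5.21 m = 3.647 m = 3647.0 mm
λ = L_e / r_min = 3647.0 / 31.47 = 116

λ ≈ 116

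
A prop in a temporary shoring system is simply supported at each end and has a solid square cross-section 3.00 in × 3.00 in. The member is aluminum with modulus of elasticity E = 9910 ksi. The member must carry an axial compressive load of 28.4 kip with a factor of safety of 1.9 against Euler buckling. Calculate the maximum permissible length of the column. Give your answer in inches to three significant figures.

L_max ≈ 111 in

I = a⁴/12 = 3.00⁴/12 = 6.750 in⁴
Required critical load P_cr = n·P = 1.9 × 28.4 = 53.96 kip = 5.396×10^4 lb
From P_cr = π²EI/(K·L)²:  L = (1/K)·√(π²EI/P_cr) = (1/1)·√(π²×9.91×10^6×6.750/5.396×10^4)
L = 111 in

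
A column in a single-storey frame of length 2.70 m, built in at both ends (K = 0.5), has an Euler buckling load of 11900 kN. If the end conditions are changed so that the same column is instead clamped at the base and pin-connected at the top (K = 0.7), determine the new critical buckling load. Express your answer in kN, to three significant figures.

P_cr ≈ 6070 kN

P_cr ∝ 1/K², so P_cr,new = P_cr,old × (K_old/K_new)² = 11900 × (0.5/0.7)²
= 11900 × 0.5102 = 6070 kN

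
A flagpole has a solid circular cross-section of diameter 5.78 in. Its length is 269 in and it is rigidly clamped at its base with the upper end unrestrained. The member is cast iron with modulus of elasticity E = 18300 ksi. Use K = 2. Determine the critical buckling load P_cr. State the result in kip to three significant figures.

P_cr ≈ 34.2 kip

I = πd⁴/64 = π×5.78⁴/64 = 54.79 in⁴
Effective length L_e = K·L = 2 × 269 = 538.0 in
P_cr = π²EI / L_e² = π² × 18300×10³ × 54.79 / 538.0² = 3.419×10^4 lb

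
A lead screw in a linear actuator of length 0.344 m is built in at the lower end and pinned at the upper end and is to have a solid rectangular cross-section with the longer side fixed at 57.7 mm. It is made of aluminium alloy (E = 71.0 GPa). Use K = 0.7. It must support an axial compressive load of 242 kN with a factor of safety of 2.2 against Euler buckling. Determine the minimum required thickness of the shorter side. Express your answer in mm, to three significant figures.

b ≈ 20.9 mm

Required P_cr = n·P = 2.2 × 242 = 532.4 kN
L_e = K·L = 0.7 × 0.344 = 0.2408 m
Required I = P_cr·L_e²/(π²E) = 5.324×10^5 × 0.2408² / (π² × 7.10×10^10) = 4.405×10^-8 m⁴
I_req = 4.405×10^4 mm⁴
Rectangle, weak axis: I_min = h·b³/12 with h = 57.7 mm fixed  ⇒  b = (12I/h)^(1/3) = 20.9 mm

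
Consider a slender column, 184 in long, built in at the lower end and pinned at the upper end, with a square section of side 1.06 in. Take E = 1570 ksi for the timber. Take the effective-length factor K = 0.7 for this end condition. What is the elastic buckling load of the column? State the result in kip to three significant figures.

P_cr ≈ 0.0983 kip

I = a⁴/12 = 1.06⁴/12 = 0.1052 in⁴
Effective length L_e = K·L = 0.7 × 184 = 128.8 in
P_cr = π²EI / L_e² = π² × 1570×10³ × 0.1052 / 128.8² = 98.27 lb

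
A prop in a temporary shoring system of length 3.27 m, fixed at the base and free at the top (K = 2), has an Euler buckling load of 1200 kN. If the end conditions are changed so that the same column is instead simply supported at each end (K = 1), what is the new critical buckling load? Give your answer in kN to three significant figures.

P_cr ≈ 4800 kN

P_cr ∝ 1/K², so P_cr,new = P_cr,old × (K_old/K_new)² = 1200 × (2/1)²
= 1200 × 4.000 = 4800 kN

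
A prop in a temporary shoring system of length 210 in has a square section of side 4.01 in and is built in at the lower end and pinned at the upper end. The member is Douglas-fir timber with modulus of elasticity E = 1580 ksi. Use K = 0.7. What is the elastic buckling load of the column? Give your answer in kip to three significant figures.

I = a⁴/12 = 4.01⁴/12 = 21.55 in⁴
Effective length L_e = K·L = 0.7 × 210 = 147.0 in
P_cr = π²EI / L_e² = π² × 1580×10³ × 21.55 / 147.0² = 1.555×10^4 lb

P_cr ≈ 15.5 kip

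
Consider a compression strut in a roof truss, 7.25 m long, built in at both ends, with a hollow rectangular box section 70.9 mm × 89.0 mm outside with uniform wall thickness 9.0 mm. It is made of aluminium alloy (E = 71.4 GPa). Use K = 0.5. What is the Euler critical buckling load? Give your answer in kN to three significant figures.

P_cr ≈ 94.8 kN

Inner dimensions: h_i = 89.0 − 2×9.0 = 71.00 mm, b_i = 70.9 − 2×9.0 = 52.90 mm
Weak-axis I_min = (h_o·b_o³ − h_i·b_i³)/12 with b_o = 70.9, b_i = 52.90 mm (shorter outer/inner sides).
I_min = (89.0×70.9³ − 71.00×52.90³)/12 = 1.767×10^6 mm⁴
I = 1.767×10^6 mm⁴ = 1.767×10^-6 m⁴
Effective length L_e = K·L = 0.5 × 7.25 = 3.625 m
P_cr = π²EI / L_e² = π² × 71.4×10⁹ × 1.767×10^-6 / 3.625² = 9.478×10^4 N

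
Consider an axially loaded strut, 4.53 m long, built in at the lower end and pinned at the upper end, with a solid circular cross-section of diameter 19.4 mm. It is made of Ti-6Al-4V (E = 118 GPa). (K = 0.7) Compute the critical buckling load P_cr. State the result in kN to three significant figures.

P_cr ≈ 0.805 kN

I = πd⁴/64 = π×19.4⁴/64 = 6.953×10^3 mm⁴
I = 6.953×10^3 mm⁴ = 6.953×10^-9 m⁴
Effective length L_e = K·L = 0.7 × 4.53 = 3.171 m
P_cr = π²EI / L_e² = π² × 118×10⁹ × 6.953×10^-9 / 3.171² = 805.3 N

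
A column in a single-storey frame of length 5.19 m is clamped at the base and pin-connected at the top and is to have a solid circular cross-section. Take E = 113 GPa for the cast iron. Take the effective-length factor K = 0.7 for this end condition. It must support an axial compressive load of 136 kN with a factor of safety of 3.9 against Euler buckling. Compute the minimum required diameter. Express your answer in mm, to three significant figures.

Required P_cr = n·P = 3.9 × 136 = 530.4 kN
L_e = K·L = 0.7 × 5.19 = 3.633 m
Required I = P_cr·L_e²/(π²E) = 5.304×10^5 × 3.633² / (π² × 1.13×10^11) = 6.277×10^-6 m⁴
I_req = 6.277×10^6 mm⁴
Solid circle: I = πd⁴/64  ⇒  d = (64I/π)^(1/4) = (64×6.277×10^6/π)^(1/4) = 106 mm

d ≈ 106 mm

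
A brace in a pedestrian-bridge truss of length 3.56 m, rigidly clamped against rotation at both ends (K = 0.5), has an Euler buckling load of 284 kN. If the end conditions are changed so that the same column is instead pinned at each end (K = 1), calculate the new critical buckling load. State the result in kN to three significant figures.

P_cr ≈ 71.0 kN

P_cr ∝ 1/K², so P_cr,new = P_cr,old × (K_old/K_new)² = 284 × (0.5/1)²
= 284 × 0.2500 = 71.0 kN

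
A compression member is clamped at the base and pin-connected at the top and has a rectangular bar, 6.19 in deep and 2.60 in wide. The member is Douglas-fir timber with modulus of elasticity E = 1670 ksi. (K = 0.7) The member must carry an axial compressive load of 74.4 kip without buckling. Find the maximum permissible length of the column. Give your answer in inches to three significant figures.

L_max ≈ 64.0 in

Buckling occurs about the weak axis: I_min = h·b³/12 with b = 2.60 in (the shorter side).
I_min = 6.19×2.60³/12 = 9.066 in⁴
At the buckling limit P_cr = P = 7.440×10^4 lb
From P_cr = π²EI/(K·L)²:  L = (1/K)·√(π²EI/P_cr) = (1/0.7)·√(π²×1.67×10^6×9.066/7.440×10^4)
L = 64.0 in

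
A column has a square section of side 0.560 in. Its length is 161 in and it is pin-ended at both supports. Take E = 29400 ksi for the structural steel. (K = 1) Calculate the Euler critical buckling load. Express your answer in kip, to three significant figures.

P_cr ≈ 0.0917 kip

I = a⁴/12 = 0.560⁴/12 = 8.195×10^-3 in⁴
Effective length L_e = K·L = 1 × 161 = 161.0 in
P_cr = π²EI / L_e² = π² × 29400×10³ × 8.195×10^-3 / 161.0² = 91.74 lb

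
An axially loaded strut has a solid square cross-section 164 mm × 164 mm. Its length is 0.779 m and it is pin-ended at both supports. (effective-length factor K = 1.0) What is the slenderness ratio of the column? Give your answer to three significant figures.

λ ≈ 16.5

I = a⁴/12 = 164⁴/12 = 6.028×10^7 mm⁴
A = 2.690×10^4 mm²;  r_min = √(I/A) = √(6.028×10^7/2.690×10^4) = 47.34 mm
L_e = K·L = 1 × 0.779 m = 0.7790 m = 779.00 mm
λ = L_e / r_min = 779.00 / 47.34 = 16.5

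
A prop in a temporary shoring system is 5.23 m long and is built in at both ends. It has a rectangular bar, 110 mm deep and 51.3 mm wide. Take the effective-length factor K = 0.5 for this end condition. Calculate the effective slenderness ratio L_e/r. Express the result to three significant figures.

Buckling occurs about the weak axis: I_min = h·b³/12 with b = 51.3 mm (the shorter side).
I_min = 110×51.3³/12 = 1.238×10^6 mm⁴
A = 5.643×10^3 mm²;  r_min = √(I/A) = √(1.238×10^6/5.643×10^3) = 14.81 mm
L_e = K·L = 0.5 × 5.23 m = 2.615 m = 2615.0 mm
λ = L_e / r_min = 2615.0 / 14.81 = 177

λ ≈ 177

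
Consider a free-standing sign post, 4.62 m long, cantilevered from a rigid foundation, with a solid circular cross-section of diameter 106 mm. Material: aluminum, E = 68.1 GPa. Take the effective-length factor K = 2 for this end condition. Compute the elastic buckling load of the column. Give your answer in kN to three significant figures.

P_cr ≈ 48.8 kN

I = πd⁴/64 = π×106⁴/64 = 6.197×10^6 mm⁴
I = 6.197×10^6 mm⁴ = 6.197×10^-6 m⁴
Effective length L_e = K·L = 2 × 4.62 = 9.240 m
P_cr = π²EI / L_e² = π² × 68.1×10⁹ × 6.197×10^-6 / 9.240² = 4.879×10^4 N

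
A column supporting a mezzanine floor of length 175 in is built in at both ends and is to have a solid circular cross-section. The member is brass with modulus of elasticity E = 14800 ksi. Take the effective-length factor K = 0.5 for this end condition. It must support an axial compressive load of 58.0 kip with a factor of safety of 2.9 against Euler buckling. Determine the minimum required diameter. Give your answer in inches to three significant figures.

Required P_cr = n·P = 2.9 × 58.0 = 168.2 kip
L_e = K·L = 0.5 × 175 = 87.50 in
Required I = P_cr·L_e²/(π²E) = 1.682×10^5 × 87.50² / (π² × 1.48×10^7) = 8.816 in⁴
Solid circle: I = πd⁴/64  ⇒  d = (64I/π)^(1/4) = (64×8.816/π)^(1/4) = 3.66 in

d ≈ 3.66 in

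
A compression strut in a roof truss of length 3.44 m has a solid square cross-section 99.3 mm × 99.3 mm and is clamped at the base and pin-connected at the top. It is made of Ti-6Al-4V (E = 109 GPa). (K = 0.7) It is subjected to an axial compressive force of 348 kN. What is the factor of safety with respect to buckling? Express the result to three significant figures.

I = a⁴/12 = 99.3⁴/12 = 8.102×10^6 mm⁴
I = 8.102×10^6 mm⁴ = 8.102×10^-6 m⁴
Effective length L_e = K·L = 0.7 × 3.44 = 2.408 m
P_cr = π²EI / L_e² = π² × 109×10⁹ × 8.102×10^-6 / 2.408² = 1.503×10^6 N
Factor of safety n = P_cr / P = 1503.2 / 348 = 4.32

n ≈ 4.32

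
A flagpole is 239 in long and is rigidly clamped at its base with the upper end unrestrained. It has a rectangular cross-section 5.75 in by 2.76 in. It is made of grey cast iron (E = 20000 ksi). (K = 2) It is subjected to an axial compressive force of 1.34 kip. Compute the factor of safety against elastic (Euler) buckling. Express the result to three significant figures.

Buckling occurs about the weak axis: I_min = h·b³/12 with b = 2.76 in (the shorter side).
I_min = 5.75×2.76³/12 = 10.07 in⁴
Effective length L_e = K·L = 2 × 239 = 478.0 in
P_cr = π²EI / L_e² = π² × 20000×10³ × 10.07 / 478.0² = 8.703×10^3 lb
Factor of safety n = P_cr / P = 8.7034 / 1.34 = 6.50

n ≈ 6.50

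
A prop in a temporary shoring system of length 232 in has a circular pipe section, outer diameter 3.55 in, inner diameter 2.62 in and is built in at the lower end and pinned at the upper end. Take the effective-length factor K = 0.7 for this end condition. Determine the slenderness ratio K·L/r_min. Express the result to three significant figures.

λ ≈ 147

d_o = 3.55 in, d_i = 2.62 in
I = π(d_o⁴ − d_i⁴)/64 = π(3.55⁴ − 2.620⁴)/64 = 5.483 in⁴
A = 4.507 in²;  r_min = √(I/A) = √(5.483/4.507) = 1.103 in
L_e = K·L = 0.7 × 232 = 162.4 in
λ = L_e / r_min = 162.40 / 1.103 = 147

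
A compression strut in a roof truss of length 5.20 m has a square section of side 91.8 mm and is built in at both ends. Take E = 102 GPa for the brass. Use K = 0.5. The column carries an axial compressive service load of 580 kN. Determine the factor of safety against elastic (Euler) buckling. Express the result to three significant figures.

n ≈ 1.52

I = a⁴/12 = 91.8⁴/12 = 5.918×10^6 mm⁴
I = 5.918×10^6 mm⁴ = 5.918×10^-6 m⁴
Effective length L_e = K·L = 0.5 × 5.20 = 2.600 m
P_cr = π²EI / L_e² = π² × 102×10⁹ × 5.918×10^-6 / 2.600² = 8.813×10^5 N
Factor of safety n = P_cr / P = 881.34 / 580 = 1.52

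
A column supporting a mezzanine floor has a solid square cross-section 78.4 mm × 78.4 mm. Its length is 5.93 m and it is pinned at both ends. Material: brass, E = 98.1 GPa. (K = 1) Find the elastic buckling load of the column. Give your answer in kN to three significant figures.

I = a⁴/12 = 78.4⁴/12 = 3.148×10^6 mm⁴
I = 3.148×10^6 mm⁴ = 3.148×10^-6 m⁴
Effective length L_e = K·L = 1 × 5.93 = 5.930 m
P_cr = π²EI / L_e² = π² × 98.1×10⁹ × 3.148×10^-6 / 5.930² = 8.668×10^4 N

P_cr ≈ 86.7 kN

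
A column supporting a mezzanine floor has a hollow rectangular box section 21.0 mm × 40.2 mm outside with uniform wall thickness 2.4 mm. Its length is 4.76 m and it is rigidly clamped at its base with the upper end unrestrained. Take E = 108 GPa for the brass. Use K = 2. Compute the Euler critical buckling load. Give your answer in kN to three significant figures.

Inner dimensions: h_i = 40.2 − 2×2.4 = 35.40 mm, b_i = 21.0 − 2×2.4 = 16.20 mm
Weak-axis I_min = (h_o·b_o³ − h_i·b_i³)/12 with b_o = 21.0, b_i = 16.20 mm (shorter outer/inner sides).
I_min = (40.2×21.0³ − 35.40×16.20³)/12 = 1.848×10^4 mm⁴
I = 1.848×10^4 mm⁴ = 1.848×10^-8 m⁴
Effective length L_e = K·L = 2 × 4.76 = 9.520 m
P_cr = π²EI / L_e² = π² × 108×10⁹ × 1.848×10^-8 / 9.520² = 217.4 N

P_cr ≈ 0.217 kN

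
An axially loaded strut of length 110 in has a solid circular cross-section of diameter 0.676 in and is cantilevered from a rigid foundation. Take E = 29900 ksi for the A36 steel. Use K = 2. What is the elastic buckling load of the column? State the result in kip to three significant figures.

I = πd⁴/64 = π×0.676⁴/64 = 1.025×10^-2 in⁴
Effective length L_e = K·L = 2 × 110 = 220.0 in
P_cr = π²EI / L_e² = π² × 29900×10³ × 1.025×10^-2 / 220.0² = 62.50 lb

P_cr ≈ 0.0625 kip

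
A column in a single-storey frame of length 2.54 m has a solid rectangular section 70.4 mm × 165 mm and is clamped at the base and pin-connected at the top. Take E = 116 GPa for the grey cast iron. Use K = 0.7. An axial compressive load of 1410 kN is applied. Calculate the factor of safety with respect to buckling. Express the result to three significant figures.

n ≈ 1.23

Buckling occurs about the weak axis: I_min = h·b³/12 with b = 70.4 mm (the shorter side).
I_min = 165×70.4³/12 = 4.798×10^6 mm⁴
I = 4.798×10^6 mm⁴ = 4.798×10^-6 m⁴
Effective length L_e = K·L = 0.7 × 2.54 = 1.778 m
P_cr = π²EI / L_e² = π² × 116×10⁹ × 4.798×10^-6 / 1.778² = 1.737×10^6 N
Factor of safety n = P_cr / P = 1737.5 / 1410 = 1.23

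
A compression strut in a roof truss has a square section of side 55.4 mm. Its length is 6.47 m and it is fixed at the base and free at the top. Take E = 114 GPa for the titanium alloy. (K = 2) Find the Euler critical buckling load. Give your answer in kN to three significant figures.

I = a⁴/12 = 55.4⁴/12 = 7.850×10^5 mm⁴
I = 7.850×10^5 mm⁴ = 7.850×10^-7 m⁴
Effective length L_e = K·L = 2 × 6.47 = 12.94 m
P_cr = π²EI / L_e² = π² × 114×10⁹ × 7.850×10^-7 / 12.94² = 5.275×10^3 N

P_cr ≈ 5.27 kN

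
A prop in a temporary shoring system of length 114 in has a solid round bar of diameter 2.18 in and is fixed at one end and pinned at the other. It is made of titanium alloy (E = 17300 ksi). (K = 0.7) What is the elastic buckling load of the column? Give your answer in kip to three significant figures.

P_cr ≈ 29.7 kip

I = πd⁴/64 = π×2.18⁴/64 = 1.109 in⁴
Effective length L_e = K·L = 0.7 × 114 = 79.80 in
P_cr = π²EI / L_e² = π² × 17300×10³ × 1.109 / 79.80² = 2.973×10^4 lb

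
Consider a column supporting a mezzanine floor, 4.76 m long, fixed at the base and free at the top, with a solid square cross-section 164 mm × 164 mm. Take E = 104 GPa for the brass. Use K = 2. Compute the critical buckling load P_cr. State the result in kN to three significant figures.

I = a⁴/12 = 164⁴/12 = 6.028×10^7 mm⁴
I = 6.028×10^7 mm⁴ = 6.028×10^-5 m⁴
Effective length L_e = K·L = 2 × 4.76 = 9.520 m
P_cr = π²EI / L_e² = π² × 104×10⁹ × 6.028×10^-5 / 9.520² = 6.827×10^5 N

P_cr ≈ 683 kN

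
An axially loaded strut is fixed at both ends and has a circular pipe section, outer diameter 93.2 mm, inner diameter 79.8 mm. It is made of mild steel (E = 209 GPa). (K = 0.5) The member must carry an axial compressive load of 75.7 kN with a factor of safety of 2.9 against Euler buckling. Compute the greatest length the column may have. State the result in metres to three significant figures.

d_o = 93.2 mm, d_i = 79.8 mm
I = π(d_o⁴ − d_i⁴)/64 = π(93.2⁴ − 79.80⁴)/64 = 1.713×10^6 mm⁴
I = 1.713×10^-6 m⁴
Required critical load P_cr = n·P = 2.9 × 75.7 = 219.5 kN = 2.195×10^5 N
From P_cr = π²EI/(K·L)²:  L = (1/K)·√(π²EI/P_cr) = (1/0.5)·√(π²×2.09×10^11×1.713×10^-6/2.195×10^5)
L = 8.02 m

L_max ≈ 8.02 m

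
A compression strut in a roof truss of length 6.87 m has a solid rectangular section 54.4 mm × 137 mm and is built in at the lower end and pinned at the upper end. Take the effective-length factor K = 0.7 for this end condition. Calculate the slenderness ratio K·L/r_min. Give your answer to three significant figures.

λ ≈ 306

For a rectangle r_min = b/√12 = 54.4/√12 = 15.70 mm
L_e = K·L = 0.7 × 6.87 m = 4.809 m = 4809.0 mm
λ = L_e / r_min = 4809.0 / 15.70 = 306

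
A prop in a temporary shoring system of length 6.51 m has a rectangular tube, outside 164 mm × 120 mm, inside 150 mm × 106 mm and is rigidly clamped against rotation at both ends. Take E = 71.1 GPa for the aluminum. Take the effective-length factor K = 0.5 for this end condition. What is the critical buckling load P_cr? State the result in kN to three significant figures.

P_cr ≈ 578 kN

Weak-axis I_min = (h_o·b_o³ − h_i·b_i³)/12 with b_o = 120, b_i = 106.0 mm (shorter outer/inner sides).
I_min = (164×120³ − 150.0×106.0³)/12 = 8.728×10^6 mm⁴
I = 8.728×10^6 mm⁴ = 8.728×10^-6 m⁴
Effective length L_e = K·L = 0.5 × 6.51 = 3.255 m
P_cr = π²EI / L_e² = π² × 71.1×10⁹ × 8.728×10^-6 / 3.255² = 5.781×10^5 N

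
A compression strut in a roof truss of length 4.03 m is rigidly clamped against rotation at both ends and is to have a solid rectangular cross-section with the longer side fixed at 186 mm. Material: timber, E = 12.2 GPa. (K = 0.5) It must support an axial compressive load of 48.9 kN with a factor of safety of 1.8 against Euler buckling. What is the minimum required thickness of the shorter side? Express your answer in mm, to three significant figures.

Required P_cr = n·P = 1.8 × 48.9 = 88.02 kN
L_e = K·L = 0.5 × 4.03 = 2.015 m
Required I = P_cr·L_e²/(π²E) = 8.802×10^4 × 2.015² / (π² × 1.22×10^10) = 2.968×10^-6 m⁴
I_req = 2.968×10^6 mm⁴
Rectangle, weak axis: I_min = h·b³/12 with h = 186 mm fixed  ⇒  b = (12I/h)^(1/3) = 57.6 mm

b ≈ 57.6 mm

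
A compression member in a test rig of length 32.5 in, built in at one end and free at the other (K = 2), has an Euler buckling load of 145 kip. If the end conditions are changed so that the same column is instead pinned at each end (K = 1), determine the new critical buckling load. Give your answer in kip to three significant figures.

P_cr ∝ 1/K², so P_cr,new = P_cr,old × (K_old/K_new)² = 145 × (2/1)²
= 145 × 4.000 = 580 kip

P_cr ≈ 580 kip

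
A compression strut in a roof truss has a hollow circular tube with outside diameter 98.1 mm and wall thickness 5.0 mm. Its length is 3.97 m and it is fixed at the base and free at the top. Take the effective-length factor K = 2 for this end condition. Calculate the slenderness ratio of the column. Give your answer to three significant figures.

λ ≈ 241

Inner diameter d_i = 98.1 − 2×5.0 = 88.10 mm
I = π(d_o⁴ − d_i⁴)/64 = π(98.1⁴ − 88.10⁴)/64 = 1.589×10^6 mm⁴
A = 1.462×10^3 mm²;  r_min = √(I/A) = √(1.589×10^6/1.462×10^3) = 32.96 mm
L_e = K·L = 2 × 3.97 m = 7.940 m = 7940.0 mm
λ = L_e / r_min = 7940.0 / 32.96 = 241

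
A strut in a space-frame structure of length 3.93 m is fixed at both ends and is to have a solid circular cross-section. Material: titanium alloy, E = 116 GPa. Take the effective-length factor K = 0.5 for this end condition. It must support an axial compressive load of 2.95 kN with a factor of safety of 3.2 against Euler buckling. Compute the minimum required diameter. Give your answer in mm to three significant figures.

Required P_cr = n·P = 3.2 × 2.95 = 9.440 kN
L_e = K·L = 0.5 × 3.93 = 1.965 m
Required I = P_cr·L_e²/(π²E) = 9.440×10^3 × 1.965² / (π² × 1.16×10^11) = 3.184×10^-8 m⁴
I_req = 3.184×10^4 mm⁴
Solid circle: I = πd⁴/64  ⇒  d = (64I/π)^(1/4) = (64×3.184×10^4/π)^(1/4) = 28.4 mm

d ≈ 28.4 mm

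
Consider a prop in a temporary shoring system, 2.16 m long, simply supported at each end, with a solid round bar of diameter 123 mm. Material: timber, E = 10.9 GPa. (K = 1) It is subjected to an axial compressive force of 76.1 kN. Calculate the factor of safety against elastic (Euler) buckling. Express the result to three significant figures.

I = πd⁴/64 = π×123⁴/64 = 1.124×10^7 mm⁴
I = 1.124×10^7 mm⁴ = 1.124×10^-5 m⁴
Effective length L_e = K·L = 1 × 2.16 = 2.160 m
P_cr = π²EI / L_e² = π² × 10.9×10⁹ × 1.124×10^-5 / 2.160² = 2.591×10^5 N
Factor of safety n = P_cr / P = 259.07 / 76.1 = 3.40

n ≈ 3.40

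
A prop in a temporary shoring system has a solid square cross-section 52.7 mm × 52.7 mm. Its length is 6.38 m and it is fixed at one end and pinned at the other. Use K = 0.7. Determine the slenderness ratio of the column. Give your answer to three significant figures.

λ ≈ 294

For a square r = a/√12 = 52.7/√12 = 15.21 mm
L_e = K·L = 0.7 × 6.38 m = 4.466 m = 4466.0 mm
λ = L_e / r_min = 4466.0 / 15.21 = 294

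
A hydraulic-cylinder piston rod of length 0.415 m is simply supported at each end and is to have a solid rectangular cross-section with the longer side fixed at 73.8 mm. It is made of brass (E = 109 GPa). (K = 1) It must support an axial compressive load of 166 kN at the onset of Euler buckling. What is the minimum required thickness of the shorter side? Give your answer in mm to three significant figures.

b ≈ 16.3 mm

L_e = K·L = 1 × 0.415 = 0.4150 m
Required I = P_cr·L_e²/(π²E) = 1.660×10^5 × 0.4150² / (π² × 1.09×10^11) = 2.658×10^-8 m⁴
I_req = 2.658×10^4 mm⁴
Rectangle, weak axis: I_min = h·b³/12 with h = 73.8 mm fixed  ⇒  b = (12I/h)^(1/3) = 16.3 mm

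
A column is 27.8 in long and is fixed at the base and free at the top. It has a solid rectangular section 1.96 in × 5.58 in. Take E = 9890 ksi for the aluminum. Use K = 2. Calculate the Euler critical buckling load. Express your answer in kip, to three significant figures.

Buckling occurs about the weak axis: I_min = h·b³/12 with b = 1.96 in (the shorter side).
I_min = 5.58×1.96³/12 = 3.501 in⁴
Effective length L_e = K·L = 2 × 27.8 = 55.60 in
P_cr = π²EI / L_e² = π² × 9890×10³ × 3.501 / 55.60² = 1.106×10^5 lb

P_cr ≈ 111 kip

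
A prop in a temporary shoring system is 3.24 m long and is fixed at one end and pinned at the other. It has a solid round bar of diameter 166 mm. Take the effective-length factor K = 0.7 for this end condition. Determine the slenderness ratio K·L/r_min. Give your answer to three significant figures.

λ ≈ 54.7

For a solid circle r = d/4 = 166/4 = 41.50 mm
L_e = K·L = 0.7 × 3.24 m = 2.268 m = 2268.0 mm
λ = L_e / r_min = 2268.0 / 41.50 = 54.7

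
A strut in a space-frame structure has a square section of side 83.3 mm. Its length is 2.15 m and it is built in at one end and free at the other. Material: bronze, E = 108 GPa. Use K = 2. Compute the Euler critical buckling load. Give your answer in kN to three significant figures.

P_cr ≈ 231 kN

I = a⁴/12 = 83.3⁴/12 = 4.012×10^6 mm⁴
I = 4.012×10^6 mm⁴ = 4.012×10^-6 m⁴
Effective length L_e = K·L = 2 × 2.15 = 4.300 m
P_cr = π²EI / L_e² = π² × 108×10⁹ × 4.012×10^-6 / 4.300² = 2.313×10^5 N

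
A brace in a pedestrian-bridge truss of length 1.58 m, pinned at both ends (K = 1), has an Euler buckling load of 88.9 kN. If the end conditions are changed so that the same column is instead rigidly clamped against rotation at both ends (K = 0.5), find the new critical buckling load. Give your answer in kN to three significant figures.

P_cr ≈ 356 kN

P_cr ∝ 1/K², so P_cr,new = P_cr,old × (K_old/K_new)² = 88.9 × (1/0.5)²
= 88.9 × 4.000 = 356 kN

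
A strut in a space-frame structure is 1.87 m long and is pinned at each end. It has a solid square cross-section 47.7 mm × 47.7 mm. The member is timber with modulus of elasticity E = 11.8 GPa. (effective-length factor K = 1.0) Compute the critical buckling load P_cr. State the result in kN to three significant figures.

I = a⁴/12 = 47.7⁴/12 = 4.314×10^5 mm⁴
I = 4.314×10^5 mm⁴ = 4.314×10^-7 m⁴
Effective length L_e = K·L = 1 × 1.87 = 1.870 m
P_cr = π²EI / L_e² = π² × 11.8×10⁹ × 4.314×10^-7 / 1.870² = 1.437×10^4 N

P_cr ≈ 14.4 kN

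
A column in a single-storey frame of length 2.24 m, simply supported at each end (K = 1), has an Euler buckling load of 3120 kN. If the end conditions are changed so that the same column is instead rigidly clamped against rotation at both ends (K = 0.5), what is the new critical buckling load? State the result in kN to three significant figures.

P_cr ≈ 12500 kN

P_cr ∝ 1/K², so P_cr,new = P_cr,old × (K_old/K_new)² = 3120 × (1/0.5)²
= 3120 × 4.000 = 12500 kN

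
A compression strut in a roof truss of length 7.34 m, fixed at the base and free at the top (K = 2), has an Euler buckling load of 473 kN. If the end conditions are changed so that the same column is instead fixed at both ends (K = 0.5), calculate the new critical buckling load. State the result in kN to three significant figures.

P_cr ≈ 7570 kN

P_cr ∝ 1/K², so P_cr,new = P_cr,old × (K_old/K_new)² = 473 × (2/0.5)²
= 473 × 16.00 = 7570 kN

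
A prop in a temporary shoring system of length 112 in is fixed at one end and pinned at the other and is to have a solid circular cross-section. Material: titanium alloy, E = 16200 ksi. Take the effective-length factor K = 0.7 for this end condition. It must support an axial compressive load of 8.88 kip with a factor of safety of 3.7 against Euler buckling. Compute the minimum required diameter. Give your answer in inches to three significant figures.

d ≈ 2.25 in

Required P_cr = n·P = 3.7 × 8.88 = 32.86 kip
L_e = K·L = 0.7 × 112 = 78.40 in
Required I = P_cr·L_e²/(π²E) = 3.286×10^4 × 78.40² / (π² × 1.62×10^7) = 1.263 in⁴
Solid circle: I = πd⁴/64  ⇒  d = (64I/π)^(1/4) = (64×1.263/π)^(1/4) = 2.25 in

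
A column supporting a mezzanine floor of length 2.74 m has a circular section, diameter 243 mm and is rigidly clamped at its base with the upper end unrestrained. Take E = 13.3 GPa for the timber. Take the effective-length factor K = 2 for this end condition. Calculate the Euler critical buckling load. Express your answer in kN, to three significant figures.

P_cr ≈ 748 kN

I = πd⁴/64 = π×243⁴/64 = 1.712×10^8 mm⁴
I = 1.712×10^8 mm⁴ = 1.712×10^-4 m⁴
Effective length L_e = K·L = 2 × 2.74 = 5.480 m
P_cr = π²EI / L_e² = π² × 13.3×10⁹ × 1.712×10^-4 / 5.480² = 7.481×10^5 N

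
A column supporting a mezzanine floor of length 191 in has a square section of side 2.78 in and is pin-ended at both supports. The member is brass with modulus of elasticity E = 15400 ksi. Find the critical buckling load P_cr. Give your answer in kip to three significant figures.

I = a⁴/12 = 2.78⁴/12 = 4.977 in⁴
Effective length L_e = K·L = 1 × 191 = 191.0 in
P_cr = π²EI / L_e² = π² × 15400×10³ × 4.977 / 191.0² = 2.074×10^4 lb

P_cr ≈ 20.7 kip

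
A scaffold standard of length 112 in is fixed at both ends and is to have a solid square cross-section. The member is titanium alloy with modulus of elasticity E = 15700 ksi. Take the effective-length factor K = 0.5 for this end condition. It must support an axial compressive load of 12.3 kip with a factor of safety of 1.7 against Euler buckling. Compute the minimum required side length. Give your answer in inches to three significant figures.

a ≈ 1.50 in

Required P_cr = n·P = 1.7 × 12.3 = 20.91 kip
L_e = K·L = 0.5 × 112 = 56.00 in
Required I = P_cr·L_e²/(π²E) = 2.091×10^4 × 56.00² / (π² × 1.57×10^7) = 0.4232 in⁴
Solid square: I = a⁴/12  ⇒  a = (12I)^(1/4) = (12×0.4232)^(1/4) = 1.50 in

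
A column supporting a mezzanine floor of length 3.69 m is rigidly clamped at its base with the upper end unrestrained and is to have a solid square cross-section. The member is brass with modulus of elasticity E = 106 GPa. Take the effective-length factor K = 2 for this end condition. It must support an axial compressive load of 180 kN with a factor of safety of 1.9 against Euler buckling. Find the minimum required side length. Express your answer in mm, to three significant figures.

a ≈ 121 mm

Required P_cr = n·P = 1.9 × 180 = 342.0 kN
L_e = K·L = 2 × 3.69 = 7.380 m
Required I = P_cr·L_e²/(π²E) = 3.420×10^5 × 7.380² / (π² × 1.06×10^11) = 1.780×10^-5 m⁴
I_req = 1.780×10^7 mm⁴
Solid square: I = a⁴/12  ⇒  a = (12I)^(1/4) = (12×1.780×10^7)^(1/4) = 121 mm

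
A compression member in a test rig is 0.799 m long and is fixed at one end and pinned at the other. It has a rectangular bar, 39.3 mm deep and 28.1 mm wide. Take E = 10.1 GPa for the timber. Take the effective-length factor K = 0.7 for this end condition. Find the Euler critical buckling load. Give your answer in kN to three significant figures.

P_cr ≈ 23.2 kN

Buckling occurs about the weak axis: I_min = h·b³/12 with b = 28.1 mm (the shorter side).
I_min = 39.3×28.1³/12 = 7.267×10^4 mm⁴
I = 7.267×10^4 mm⁴ = 7.267×10^-8 m⁴
Effective length L_e = K·L = 0.7 × 0.799 = 0.5593 m
P_cr = π²EI / L_e² = π² × 10.1×10⁹ × 7.267×10^-8 / 0.5593² = 2.316×10^4 N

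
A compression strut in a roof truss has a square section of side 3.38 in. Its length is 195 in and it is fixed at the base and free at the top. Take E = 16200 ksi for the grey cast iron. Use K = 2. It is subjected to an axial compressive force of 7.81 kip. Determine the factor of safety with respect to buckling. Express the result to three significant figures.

n ≈ 1.46

I = a⁴/12 = 3.38⁴/12 = 10.88 in⁴
Effective length L_e = K·L = 2 × 195 = 390.0 in
P_cr = π²EI / L_e² = π² × 16200×10³ × 10.88 / 390.0² = 1.143×10^4 lb
Factor of safety n = P_cr / P = 11.433 / 7.81 = 1.46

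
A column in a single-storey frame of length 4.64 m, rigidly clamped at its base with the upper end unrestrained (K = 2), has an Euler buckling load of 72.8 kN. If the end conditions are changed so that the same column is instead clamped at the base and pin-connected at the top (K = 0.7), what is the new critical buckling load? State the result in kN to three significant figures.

P_cr ≈ 594 kN

P_cr ∝ 1/K², so P_cr,new = P_cr,old × (K_old/K_new)² = 72.8 × (2/0.7)²
= 72.8 × 8.163 = 594 kN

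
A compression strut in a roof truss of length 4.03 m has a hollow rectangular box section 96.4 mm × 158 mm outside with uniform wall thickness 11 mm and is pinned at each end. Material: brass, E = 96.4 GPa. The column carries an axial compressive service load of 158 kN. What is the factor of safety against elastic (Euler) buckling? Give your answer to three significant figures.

n ≈ 2.64

Inner dimensions: h_i = 158 − 2×11 = 136.0 mm, b_i = 96.4 − 2×11 = 74.40 mm
Weak-axis I_min = (h_o·b_o³ − h_i·b_i³)/12 with b_o = 96.4, b_i = 74.40 mm (shorter outer/inner sides).
I_min = (158×96.4³ − 136.0×74.40³)/12 = 7.128×10^6 mm⁴
I = 7.128×10^6 mm⁴ = 7.128×10^-6 m⁴
Effective length L_e = K·L = 1 × 4.03 = 4.030 m
P_cr = π²EI / L_e² = π² × 96.4×10⁹ × 7.128×10^-6 / 4.030² = 4.176×10^5 N
Factor of safety n = P_cr / P = 417.56 / 158 = 2.64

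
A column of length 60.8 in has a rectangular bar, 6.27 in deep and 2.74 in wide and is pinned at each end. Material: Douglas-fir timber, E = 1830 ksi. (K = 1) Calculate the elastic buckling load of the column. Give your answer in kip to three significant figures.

Buckling occurs about the weak axis: I_min = h·b³/12 with b = 2.74 in (the shorter side).
I_min = 6.27×2.74³/12 = 10.75 in⁴
Effective length L_e = K·L = 1 × 60.8 = 60.80 in
P_cr = π²EI / L_e² = π² × 1830×10³ × 10.75 / 60.80² = 5.251×10^4 lb

P_cr ≈ 52.5 kip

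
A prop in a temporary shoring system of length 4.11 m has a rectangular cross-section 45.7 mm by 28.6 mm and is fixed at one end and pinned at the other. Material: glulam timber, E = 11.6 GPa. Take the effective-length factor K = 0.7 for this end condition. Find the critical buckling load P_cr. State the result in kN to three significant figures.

P_cr ≈ 1.23 kN

Buckling occurs about the weak axis: I_min = h·b³/12 with b = 28.6 mm (the shorter side).
I_min = 45.7×28.6³/12 = 8.909×10^4 mm⁴
I = 8.909×10^4 mm⁴ = 8.909×10^-8 m⁴
Effective length L_e = K·L = 0.7 × 4.11 = 2.877 m
P_cr = π²EI / L_e² = π² × 11.6×10⁹ × 8.909×10^-8 / 2.877² = 1.232×10^3 N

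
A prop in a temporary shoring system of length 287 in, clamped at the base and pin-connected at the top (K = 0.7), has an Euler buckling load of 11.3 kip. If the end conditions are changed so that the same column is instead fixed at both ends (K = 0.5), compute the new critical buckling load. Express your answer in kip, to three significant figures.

P_cr ∝ 1/K², so P_cr,new = P_cr,old × (K_old/K_new)² = 11.3 × (0.7/0.5)²
= 11.3 × 1.960 = 22.1 kip

P_cr ≈ 22.1 kip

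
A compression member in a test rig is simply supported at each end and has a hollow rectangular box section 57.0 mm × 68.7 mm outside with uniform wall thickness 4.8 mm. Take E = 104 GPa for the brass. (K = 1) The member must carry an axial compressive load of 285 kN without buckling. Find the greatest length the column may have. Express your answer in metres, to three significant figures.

L_max ≈ 1.39 m

Inner dimensions: h_i = 68.7 − 2×4.8 = 59.10 mm, b_i = 57.0 − 2×4.8 = 47.40 mm
Weak-axis I_min = (h_o·b_o³ − h_i·b_i³)/12 with b_o = 57.0, b_i = 47.40 mm (shorter outer/inner sides).
I_min = (68.7×57.0³ − 59.10×47.40³)/12 = 5.357×10^5 mm⁴
I = 5.357×10^-7 m⁴
At the buckling limit P_cr = P = 2.850×10^5 N
From P_cr = π²EI/(K·L)²:  L = (1/K)·√(π²EI/P_cr) = (1/1)·√(π²×1.04×10^11×5.357×10^-7/2.850×10^5)
L = 1.39 m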